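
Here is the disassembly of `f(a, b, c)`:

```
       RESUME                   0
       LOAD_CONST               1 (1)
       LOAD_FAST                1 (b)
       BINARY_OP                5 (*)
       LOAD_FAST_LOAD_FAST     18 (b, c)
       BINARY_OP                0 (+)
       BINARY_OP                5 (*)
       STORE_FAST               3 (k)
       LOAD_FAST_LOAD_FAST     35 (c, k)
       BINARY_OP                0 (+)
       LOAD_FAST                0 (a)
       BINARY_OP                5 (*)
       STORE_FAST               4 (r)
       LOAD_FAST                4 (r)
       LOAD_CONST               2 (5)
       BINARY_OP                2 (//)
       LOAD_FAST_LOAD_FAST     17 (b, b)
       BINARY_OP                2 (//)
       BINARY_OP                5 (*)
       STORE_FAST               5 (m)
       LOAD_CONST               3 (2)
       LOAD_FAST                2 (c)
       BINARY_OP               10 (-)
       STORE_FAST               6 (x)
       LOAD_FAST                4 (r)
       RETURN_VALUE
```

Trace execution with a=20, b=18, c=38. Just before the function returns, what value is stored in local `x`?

LOAD_CONST → push 1. Stack: [1]
LOAD_FAST b → push 18. Stack: [1, 18]
BINARY_OP * → 1 * 18 = 18. Stack: [18]
LOAD_FAST_LOAD_FAST b,c → push 18,38. Stack: [18, 18, 38]
BINARY_OP + → 18 + 38 = 56. Stack: [18, 56]
BINARY_OP * → 18 * 56 = 1008. Stack: [1008]
STORE_FAST k → k=1008. Stack: []
LOAD_FAST_LOAD_FAST c,k → push 38,1008. Stack: [38, 1008]
BINARY_OP + → 38 + 1008 = 1046. Stack: [1046]
LOAD_FAST a → push 20. Stack: [1046, 20]
BINARY_OP * → 1046 * 20 = 20920. Stack: [20920]
STORE_FAST r → r=20920. Stack: []
LOAD_FAST r → push 20920. Stack: [20920]
LOAD_CONST → push 5. Stack: [20920, 5]
BINARY_OP // → 20920 // 5 = 4184. Stack: [4184]
LOAD_FAST_LOAD_FAST b,b → push 18,18. Stack: [4184, 18, 18]
BINARY_OP // → 18 // 18 = 1. Stack: [4184, 1]
BINARY_OP * → 4184 * 1 = 4184. Stack: [4184]
STORE_FAST m → m=4184. Stack: []
LOAD_CONST → push 2. Stack: [2]
LOAD_FAST c → push 38. Stack: [2, 38]
BINARY_OP - → 2 - 38 = -36. Stack: [-36]
STORE_FAST x → x=-36. Stack: []
LOAD_FAST r → push 20920. Stack: [20920]
RETURN_VALUE → return 20920.

-36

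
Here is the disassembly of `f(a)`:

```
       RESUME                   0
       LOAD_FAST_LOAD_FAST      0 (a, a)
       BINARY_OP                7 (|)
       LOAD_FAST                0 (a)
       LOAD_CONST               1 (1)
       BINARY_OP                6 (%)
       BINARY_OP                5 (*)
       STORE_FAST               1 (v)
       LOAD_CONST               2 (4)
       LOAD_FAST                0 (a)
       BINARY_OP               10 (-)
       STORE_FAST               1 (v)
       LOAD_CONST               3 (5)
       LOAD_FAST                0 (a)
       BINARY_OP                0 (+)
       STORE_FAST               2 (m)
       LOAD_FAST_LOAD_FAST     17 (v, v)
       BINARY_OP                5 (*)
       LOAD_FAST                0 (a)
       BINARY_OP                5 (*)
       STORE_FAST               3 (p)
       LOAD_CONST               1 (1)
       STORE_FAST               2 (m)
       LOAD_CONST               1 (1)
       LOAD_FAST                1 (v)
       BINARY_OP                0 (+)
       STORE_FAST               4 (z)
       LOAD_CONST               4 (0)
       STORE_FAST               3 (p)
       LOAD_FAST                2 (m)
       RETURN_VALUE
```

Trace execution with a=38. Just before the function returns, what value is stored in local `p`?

0

LOAD_FAST_LOAD_FAST a,a → push 38,38. Stack: [38, 38]
BINARY_OP | → 38 | 38 = 38. Stack: [38]
LOAD_FAST a → push 38. Stack: [38, 38]
LOAD_CONST → push 1. Stack: [38, 38, 1]
BINARY_OP % → 38 % 1 = 0. Stack: [38, 0]
BINARY_OP * → 38 * 0 = 0. Stack: [0]
STORE_FAST v → v=0. Stack: []
LOAD_CONST → push 4. Stack: [4]
LOAD_FAST a → push 38. Stack: [4, 38]
BINARY_OP - → 4 - 38 = -34. Stack: [-34]
STORE_FAST v → v=-34. Stack: []
LOAD_CONST → push 5. Stack: [5]
LOAD_FAST a → push 38. Stack: [5, 38]
BINARY_OP + → 5 + 38 = 43. Stack: [43]
STORE_FAST m → m=43. Stack: []
LOAD_FAST_LOAD_FAST v,v → push -34,-34. Stack: [-34, -34]
BINARY_OP * → -34 * -34 = 1156. Stack: [1156]
LOAD_FAST a → push 38. Stack: [1156, 38]
BINARY_OP * → 1156 * 38 = 43928. Stack: [43928]
STORE_FAST p → p=43928. Stack: []
LOAD_CONST → push 1. Stack: [1]
STORE_FAST m → m=1. Stack: []
LOAD_CONST → push 1. Stack: [1]
LOAD_FAST v → push -34. Stack: [1, -34]
BINARY_OP + → 1 + -34 = -33. Stack: [-33]
STORE_FAST z → z=-33. Stack: []
LOAD_CONST → push 0. Stack: [0]
STORE_FAST p → p=0. Stack: []
LOAD_FAST m → push 1. Stack: [1]
RETURN_VALUE → return 1.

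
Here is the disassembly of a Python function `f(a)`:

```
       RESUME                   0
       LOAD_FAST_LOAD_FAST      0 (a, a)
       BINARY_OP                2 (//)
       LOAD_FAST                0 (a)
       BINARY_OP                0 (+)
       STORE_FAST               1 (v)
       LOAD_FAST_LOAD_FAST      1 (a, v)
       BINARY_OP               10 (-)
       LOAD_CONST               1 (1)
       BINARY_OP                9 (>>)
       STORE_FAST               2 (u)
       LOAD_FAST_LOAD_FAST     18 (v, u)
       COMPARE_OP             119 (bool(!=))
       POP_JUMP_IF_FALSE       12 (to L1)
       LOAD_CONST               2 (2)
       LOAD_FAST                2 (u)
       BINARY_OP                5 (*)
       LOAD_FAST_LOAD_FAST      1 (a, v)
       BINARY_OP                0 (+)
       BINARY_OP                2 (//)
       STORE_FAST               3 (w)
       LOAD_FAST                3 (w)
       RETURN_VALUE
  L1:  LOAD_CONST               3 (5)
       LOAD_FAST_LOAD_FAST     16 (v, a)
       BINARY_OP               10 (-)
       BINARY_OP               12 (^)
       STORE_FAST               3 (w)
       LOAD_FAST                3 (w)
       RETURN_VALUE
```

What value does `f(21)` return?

-1

LOAD_FAST_LOAD_FAST a,a → push 21,21. Stack: [21, 21]
BINARY_OP // → 21 // 21 = 1. Stack: [1]
LOAD_FAST a → push 21. Stack: [1, 21]
BINARY_OP + → 1 + 21 = 22. Stack: [22]
STORE_FAST v → v=22. Stack: []
LOAD_FAST_LOAD_FAST a,v → push 21,22. Stack: [21, 22]
BINARY_OP - → 21 - 22 = -1. Stack: [-1]
LOAD_CONST → push 1. Stack: [-1, 1]
BINARY_OP >> → -1 >> 1 = -1. Stack: [-1]
STORE_FAST u → u=-1. Stack: []
LOAD_FAST_LOAD_FAST v,u → push 22,-1. Stack: [22, -1]
COMPARE_OP bool(!=) → 22 vs -1 = True. Stack: [True]
POP_JUMP_IF_FALSE → pop True; no jump. Stack: []
LOAD_CONST → push 2. Stack: [2]
LOAD_FAST u → push -1. Stack: [2, -1]
BINARY_OP * → 2 * -1 = -2. Stack: [-2]
LOAD_FAST_LOAD_FAST a,v → push 21,22. Stack: [-2, 21, 22]
BINARY_OP + → 21 + 22 = 43. Stack: [-2, 43]
BINARY_OP // → -2 // 43 = -1. Stack: [-1]
STORE_FAST w → w=-1. Stack: []
LOAD_FAST w → push -1. Stack: [-1]
RETURN_VALUE → return -1.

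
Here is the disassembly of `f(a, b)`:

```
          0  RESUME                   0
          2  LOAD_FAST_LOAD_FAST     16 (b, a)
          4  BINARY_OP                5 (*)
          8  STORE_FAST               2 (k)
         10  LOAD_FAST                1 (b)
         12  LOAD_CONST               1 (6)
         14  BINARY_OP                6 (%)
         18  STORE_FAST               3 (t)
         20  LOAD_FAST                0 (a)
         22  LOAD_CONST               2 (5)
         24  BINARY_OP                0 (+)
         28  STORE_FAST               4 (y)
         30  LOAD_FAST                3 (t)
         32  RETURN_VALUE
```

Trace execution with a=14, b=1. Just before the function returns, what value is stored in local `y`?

19

LOAD_FAST_LOAD_FAST b,a → push 1,14. Stack: [1, 14]
BINARY_OP * → 1 * 14 = 14. Stack: [14]
STORE_FAST k → k=14. Stack: []
LOAD_FAST b → push 1. Stack: [1]
LOAD_CONST → push 6. Stack: [1, 6]
BINARY_OP % → 1 % 6 = 1. Stack: [1]
STORE_FAST t → t=1. Stack: []
LOAD_FAST a → push 14. Stack: [14]
LOAD_CONST → push 5. Stack: [14, 5]
BINARY_OP + → 14 + 5 = 19. Stack: [19]
STORE_FAST y → y=19. Stack: []
LOAD_FAST t → push 1. Stack: [1]
RETURN_VALUE → return 1.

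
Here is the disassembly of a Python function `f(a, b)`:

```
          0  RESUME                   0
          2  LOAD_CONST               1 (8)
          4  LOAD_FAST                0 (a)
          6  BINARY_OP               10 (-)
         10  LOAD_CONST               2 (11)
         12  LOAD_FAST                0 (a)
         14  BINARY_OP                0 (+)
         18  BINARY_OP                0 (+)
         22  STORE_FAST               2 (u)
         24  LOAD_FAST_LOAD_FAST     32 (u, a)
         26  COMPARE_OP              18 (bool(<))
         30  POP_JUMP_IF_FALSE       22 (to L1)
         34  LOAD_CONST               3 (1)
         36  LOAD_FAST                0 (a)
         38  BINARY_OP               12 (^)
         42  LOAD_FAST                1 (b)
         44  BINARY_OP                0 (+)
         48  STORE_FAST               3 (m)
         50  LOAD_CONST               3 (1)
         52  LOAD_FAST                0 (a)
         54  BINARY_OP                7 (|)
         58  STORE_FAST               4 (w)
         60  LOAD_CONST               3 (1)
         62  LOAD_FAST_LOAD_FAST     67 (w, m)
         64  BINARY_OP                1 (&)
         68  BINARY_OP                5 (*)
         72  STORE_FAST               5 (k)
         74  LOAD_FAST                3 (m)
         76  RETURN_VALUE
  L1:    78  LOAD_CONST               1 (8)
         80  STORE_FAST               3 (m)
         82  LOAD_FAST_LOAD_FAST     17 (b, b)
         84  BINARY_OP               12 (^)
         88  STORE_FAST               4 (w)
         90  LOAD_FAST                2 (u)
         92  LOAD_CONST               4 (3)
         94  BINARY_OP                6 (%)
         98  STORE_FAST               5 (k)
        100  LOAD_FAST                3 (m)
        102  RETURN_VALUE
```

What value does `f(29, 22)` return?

50

LOAD_CONST → push 8. Stack: [8]
LOAD_FAST a → push 29. Stack: [8, 29]
BINARY_OP - → 8 - 29 = -21. Stack: [-21]
LOAD_CONST → push 11. Stack: [-21, 11]
LOAD_FAST a → push 29. Stack: [-21, 11, 29]
BINARY_OP + → 11 + 29 = 40. Stack: [-21, 40]
BINARY_OP + → -21 + 40 = 19. Stack: [19]
STORE_FAST u → u=19. Stack: []
LOAD_FAST_LOAD_FAST u,a → push 19,29. Stack: [19, 29]
COMPARE_OP bool(<) → 19 vs 29 = True. Stack: [True]
POP_JUMP_IF_FALSE → pop True; no jump. Stack: []
LOAD_CONST → push 1. Stack: [1]
LOAD_FAST a → push 29. Stack: [1, 29]
BINARY_OP ^ → 1 ^ 29 = 28. Stack: [28]
LOAD_FAST b → push 22. Stack: [28, 22]
BINARY_OP + → 28 + 22 = 50. Stack: [50]
STORE_FAST m → m=50. Stack: []
LOAD_CONST → push 1. Stack: [1]
LOAD_FAST a → push 29. Stack: [1, 29]
BINARY_OP | → 1 | 29 = 29. Stack: [29]
STORE_FAST w → w=29. Stack: []
LOAD_CONST → push 1. Stack: [1]
LOAD_FAST_LOAD_FAST w,m → push 29,50. Stack: [1, 29, 50]
BINARY_OP & → 29 & 50 = 16. Stack: [1, 16]
BINARY_OP * → 1 * 16 = 16. Stack: [16]
STORE_FAST k → k=16. Stack: []
LOAD_FAST m → push 50. Stack: [50]
RETURN_VALUE → return 50.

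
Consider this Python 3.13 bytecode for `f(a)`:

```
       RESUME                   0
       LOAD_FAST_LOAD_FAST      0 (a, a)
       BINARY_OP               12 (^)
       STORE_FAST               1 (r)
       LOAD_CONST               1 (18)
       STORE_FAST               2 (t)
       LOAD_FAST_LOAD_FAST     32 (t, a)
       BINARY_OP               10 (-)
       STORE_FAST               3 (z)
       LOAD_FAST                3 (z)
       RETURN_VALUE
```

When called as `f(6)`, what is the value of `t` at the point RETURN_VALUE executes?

LOAD_FAST_LOAD_FAST a,a → push 6,6. Stack: [6, 6]
BINARY_OP ^ → 6 ^ 6 = 0. Stack: [0]
STORE_FAST r → r=0. Stack: []
LOAD_CONST → push 18. Stack: [18]
STORE_FAST t → t=18. Stack: []
LOAD_FAST_LOAD_FAST t,a → push 18,6. Stack: [18, 6]
BINARY_OP - → 18 - 6 = 12. Stack: [12]
STORE_FAST z → z=12. Stack: []
LOAD_FAST z → push 12. Stack: [12]
RETURN_VALUE → return 12.

18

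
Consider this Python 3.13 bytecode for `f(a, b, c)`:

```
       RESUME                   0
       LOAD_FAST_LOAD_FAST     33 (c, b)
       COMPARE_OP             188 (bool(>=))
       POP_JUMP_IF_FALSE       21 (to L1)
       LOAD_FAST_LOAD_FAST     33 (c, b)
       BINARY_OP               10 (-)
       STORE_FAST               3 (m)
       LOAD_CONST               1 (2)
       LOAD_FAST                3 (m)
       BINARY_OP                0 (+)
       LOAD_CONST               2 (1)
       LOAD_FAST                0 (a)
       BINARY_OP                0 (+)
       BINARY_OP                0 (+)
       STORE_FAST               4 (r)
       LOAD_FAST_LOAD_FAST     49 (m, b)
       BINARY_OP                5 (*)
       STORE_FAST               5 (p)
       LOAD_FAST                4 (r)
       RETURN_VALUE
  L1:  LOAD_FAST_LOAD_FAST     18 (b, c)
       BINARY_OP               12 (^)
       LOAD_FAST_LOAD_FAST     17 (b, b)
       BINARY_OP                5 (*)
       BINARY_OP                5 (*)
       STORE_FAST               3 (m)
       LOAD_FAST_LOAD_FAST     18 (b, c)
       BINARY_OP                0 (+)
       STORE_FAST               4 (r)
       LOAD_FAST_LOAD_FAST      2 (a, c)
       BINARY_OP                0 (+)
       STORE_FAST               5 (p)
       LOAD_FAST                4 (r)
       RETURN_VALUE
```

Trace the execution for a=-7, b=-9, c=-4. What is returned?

LOAD_FAST_LOAD_FAST c,b → push -4,-9. Stack: [-4, -9]
COMPARE_OP bool(>=) → -4 vs -9 = True. Stack: [True]
POP_JUMP_IF_FALSE → pop True; no jump. Stack: []
LOAD_FAST_LOAD_FAST c,b → push -4,-9. Stack: [-4, -9]
BINARY_OP - → -4 - -9 = 5. Stack: [5]
STORE_FAST m → m=5. Stack: []
LOAD_CONST → push 2. Stack: [2]
LOAD_FAST m → push 5. Stack: [2, 5]
BINARY_OP + → 2 + 5 = 7. Stack: [7]
LOAD_CONST → push 1. Stack: [7, 1]
LOAD_FAST a → push -7. Stack: [7, 1, -7]
BINARY_OP + → 1 + -7 = -6. Stack: [7, -6]
BINARY_OP + → 7 + -6 = 1. Stack: [1]
STORE_FAST r → r=1. Stack: []
LOAD_FAST_LOAD_FAST m,b → push 5,-9. Stack: [5, -9]
BINARY_OP * → 5 * -9 = -45. Stack: [-45]
STORE_FAST p → p=-45. Stack: []
LOAD_FAST r → push 1. Stack: [1]
RETURN_VALUE → return 1.

1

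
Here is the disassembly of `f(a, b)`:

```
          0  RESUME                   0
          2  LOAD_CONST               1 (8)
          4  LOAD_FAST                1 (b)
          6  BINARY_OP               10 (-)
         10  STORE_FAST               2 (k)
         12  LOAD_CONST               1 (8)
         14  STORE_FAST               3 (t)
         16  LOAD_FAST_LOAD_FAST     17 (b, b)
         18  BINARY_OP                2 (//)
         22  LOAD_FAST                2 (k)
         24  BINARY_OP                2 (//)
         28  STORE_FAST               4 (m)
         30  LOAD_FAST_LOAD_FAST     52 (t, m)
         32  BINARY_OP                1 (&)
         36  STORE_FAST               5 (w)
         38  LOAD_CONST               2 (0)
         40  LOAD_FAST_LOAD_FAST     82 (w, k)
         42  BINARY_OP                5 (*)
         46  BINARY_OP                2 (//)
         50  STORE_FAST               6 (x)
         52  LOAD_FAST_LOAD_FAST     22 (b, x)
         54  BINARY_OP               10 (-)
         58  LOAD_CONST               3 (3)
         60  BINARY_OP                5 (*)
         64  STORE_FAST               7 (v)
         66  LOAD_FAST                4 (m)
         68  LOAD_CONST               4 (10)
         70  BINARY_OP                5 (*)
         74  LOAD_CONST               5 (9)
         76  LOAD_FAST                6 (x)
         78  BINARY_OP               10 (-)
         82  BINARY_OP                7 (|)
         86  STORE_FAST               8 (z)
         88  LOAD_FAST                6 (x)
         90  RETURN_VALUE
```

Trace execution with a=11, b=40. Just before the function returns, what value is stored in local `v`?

120

LOAD_CONST → push 8. Stack: [8]
LOAD_FAST b → push 40. Stack: [8, 40]
BINARY_OP - → 8 - 40 = -32. Stack: [-32]
STORE_FAST k → k=-32. Stack: []
LOAD_CONST → push 8. Stack: [8]
STORE_FAST t → t=8. Stack: []
LOAD_FAST_LOAD_FAST b,b → push 40,40. Stack: [40, 40]
BINARY_OP // → 40 // 40 = 1. Stack: [1]
LOAD_FAST k → push -32. Stack: [1, -32]
BINARY_OP // → 1 // -32 = -1. Stack: [-1]
STORE_FAST m → m=-1. Stack: []
LOAD_FAST_LOAD_FAST t,m → push 8,-1. Stack: [8, -1]
BINARY_OP & → 8 & -1 = 8. Stack: [8]
STORE_FAST w → w=8. Stack: []
LOAD_CONST → push 0. Stack: [0]
LOAD_FAST_LOAD_FAST w,k → push 8,-32. Stack: [0, 8, -32]
BINARY_OP * → 8 * -32 = -256. Stack: [0, -256]
BINARY_OP // → 0 // -256 = 0. Stack: [0]
STORE_FAST x → x=0. Stack: []
LOAD_FAST_LOAD_FAST b,x → push 40,0. Stack: [40, 0]
BINARY_OP - → 40 - 0 = 40. Stack: [40]
LOAD_CONST → push 3. Stack: [40, 3]
BINARY_OP * → 40 * 3 = 120. Stack: [120]
STORE_FAST v → v=120. Stack: []
LOAD_FAST m → push -1. Stack: [-1]
LOAD_CONST → push 10. Stack: [-1, 10]
BINARY_OP * → -1 * 10 = -10. Stack: [-10]
LOAD_CONST → push 9. Stack: [-10, 9]
LOAD_FAST x → push 0. Stack: [-10, 9, 0]
BINARY_OP - → 9 - 0 = 9. Stack: [-10, 9]
BINARY_OP | → -10 | 9 = -1. Stack: [-1]
STORE_FAST z → z=-1. Stack: []
LOAD_FAST x → push 0. Stack: [0]
RETURN_VALUE → return 0.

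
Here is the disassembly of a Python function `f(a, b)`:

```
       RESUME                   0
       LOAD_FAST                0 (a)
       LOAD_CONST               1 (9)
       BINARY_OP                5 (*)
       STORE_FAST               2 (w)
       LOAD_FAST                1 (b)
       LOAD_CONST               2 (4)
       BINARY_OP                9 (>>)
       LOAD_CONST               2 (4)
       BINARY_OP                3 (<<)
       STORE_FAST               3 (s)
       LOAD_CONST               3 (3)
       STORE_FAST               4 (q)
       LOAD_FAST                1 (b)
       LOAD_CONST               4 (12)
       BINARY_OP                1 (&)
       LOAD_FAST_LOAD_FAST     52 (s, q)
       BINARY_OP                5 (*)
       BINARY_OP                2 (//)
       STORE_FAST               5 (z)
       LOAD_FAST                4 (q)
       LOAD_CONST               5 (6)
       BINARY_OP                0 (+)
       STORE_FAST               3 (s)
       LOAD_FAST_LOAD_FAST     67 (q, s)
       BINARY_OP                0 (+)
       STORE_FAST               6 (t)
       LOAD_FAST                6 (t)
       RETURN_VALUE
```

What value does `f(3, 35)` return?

LOAD_FAST a → push 3. Stack: [3]
LOAD_CONST → push 9. Stack: [3, 9]
BINARY_OP * → 3 * 9 = 27. Stack: [27]
STORE_FAST w → w=27. Stack: []
LOAD_FAST b → push 35. Stack: [35]
LOAD_CONST → push 4. Stack: [35, 4]
BINARY_OP >> → 35 >> 4 = 2. Stack: [2]
LOAD_CONST → push 4. Stack: [2, 4]
BINARY_OP << → 2 << 4 = 32. Stack: [32]
STORE_FAST s → s=32. Stack: []
LOAD_CONST → push 3. Stack: [3]
STORE_FAST q → q=3. Stack: []
LOAD_FAST b → push 35. Stack: [35]
LOAD_CONST → push 12. Stack: [35, 12]
BINARY_OP & → 35 & 12 = 0. Stack: [0]
LOAD_FAST_LOAD_FAST s,q → push 32,3. Stack: [0, 32, 3]
BINARY_OP * → 32 * 3 = 96. Stack: [0, 96]
BINARY_OP // → 0 // 96 = 0. Stack: [0]
STORE_FAST z → z=0. Stack: []
LOAD_FAST q → push 3. Stack: [3]
LOAD_CONST → push 6. Stack: [3, 6]
BINARY_OP + → 3 + 6 = 9. Stack: [9]
STORE_FAST s → s=9. Stack: []
LOAD_FAST_LOAD_FAST q,s → push 3,9. Stack: [3, 9]
BINARY_OP + → 3 + 9 = 12. Stack: [12]
STORE_FAST t → t=12. Stack: []
LOAD_FAST t → push 12. Stack: [12]
RETURN_VALUE → return 12.

12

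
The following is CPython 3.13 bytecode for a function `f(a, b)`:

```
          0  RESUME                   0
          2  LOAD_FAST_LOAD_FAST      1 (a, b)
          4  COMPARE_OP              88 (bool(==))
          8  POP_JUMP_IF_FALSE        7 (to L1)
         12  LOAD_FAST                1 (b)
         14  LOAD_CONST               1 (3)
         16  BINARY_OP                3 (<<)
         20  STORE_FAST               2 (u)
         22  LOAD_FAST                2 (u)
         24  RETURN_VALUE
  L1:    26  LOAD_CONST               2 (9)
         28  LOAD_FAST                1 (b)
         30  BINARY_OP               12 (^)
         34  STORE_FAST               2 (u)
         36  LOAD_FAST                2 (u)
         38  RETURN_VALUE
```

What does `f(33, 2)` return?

LOAD_FAST_LOAD_FAST a,b → push 33,2. Stack: [33, 2]
COMPARE_OP bool(==) → 33 vs 2 = False. Stack: [False]
POP_JUMP_IF_FALSE → pop False; jump. Stack: []
LOAD_CONST → push 9. Stack: [9]
LOAD_FAST b → push 2. Stack: [9, 2]
BINARY_OP ^ → 9 ^ 2 = 11. Stack: [11]
STORE_FAST u → u=11. Stack: []
LOAD_FAST u → push 11. Stack: [11]
RETURN_VALUE → return 11.

11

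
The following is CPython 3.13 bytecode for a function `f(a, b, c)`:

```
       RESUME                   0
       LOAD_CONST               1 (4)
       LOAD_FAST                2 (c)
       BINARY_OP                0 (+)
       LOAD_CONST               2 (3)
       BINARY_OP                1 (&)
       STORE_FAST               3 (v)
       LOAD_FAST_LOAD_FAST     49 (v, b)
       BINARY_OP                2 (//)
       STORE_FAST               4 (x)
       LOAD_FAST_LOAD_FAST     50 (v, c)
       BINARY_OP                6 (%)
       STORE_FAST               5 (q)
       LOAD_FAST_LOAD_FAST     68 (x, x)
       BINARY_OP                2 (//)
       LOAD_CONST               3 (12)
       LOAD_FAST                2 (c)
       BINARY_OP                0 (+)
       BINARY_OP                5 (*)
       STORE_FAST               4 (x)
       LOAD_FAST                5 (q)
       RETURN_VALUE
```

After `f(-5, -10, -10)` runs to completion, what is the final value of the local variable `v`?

2

LOAD_CONST → push 4. Stack: [4]
LOAD_FAST c → push -10. Stack: [4, -10]
BINARY_OP + → 4 + -10 = -6. Stack: [-6]
LOAD_CONST → push 3. Stack: [-6, 3]
BINARY_OP & → -6 & 3 = 2. Stack: [2]
STORE_FAST v → v=2. Stack: []
LOAD_FAST_LOAD_FAST v,b → push 2,-10. Stack: [2, -10]
BINARY_OP // → 2 // -10 = -1. Stack: [-1]
STORE_FAST x → x=-1. Stack: []
LOAD_FAST_LOAD_FAST v,c → push 2,-10. Stack: [2, -10]
BINARY_OP % → 2 % -10 = -8. Stack: [-8]
STORE_FAST q → q=-8. Stack: []
LOAD_FAST_LOAD_FAST x,x → push -1,-1. Stack: [-1, -1]
BINARY_OP // → -1 // -1 = 1. Stack: [1]
LOAD_CONST → push 12. Stack: [1, 12]
LOAD_FAST c → push -10. Stack: [1, 12, -10]
BINARY_OP + → 12 + -10 = 2. Stack: [1, 2]
BINARY_OP * → 1 * 2 = 2. Stack: [2]
STORE_FAST x → x=2. Stack: []
LOAD_FAST q → push -8. Stack: [-8]
RETURN_VALUE → return -8.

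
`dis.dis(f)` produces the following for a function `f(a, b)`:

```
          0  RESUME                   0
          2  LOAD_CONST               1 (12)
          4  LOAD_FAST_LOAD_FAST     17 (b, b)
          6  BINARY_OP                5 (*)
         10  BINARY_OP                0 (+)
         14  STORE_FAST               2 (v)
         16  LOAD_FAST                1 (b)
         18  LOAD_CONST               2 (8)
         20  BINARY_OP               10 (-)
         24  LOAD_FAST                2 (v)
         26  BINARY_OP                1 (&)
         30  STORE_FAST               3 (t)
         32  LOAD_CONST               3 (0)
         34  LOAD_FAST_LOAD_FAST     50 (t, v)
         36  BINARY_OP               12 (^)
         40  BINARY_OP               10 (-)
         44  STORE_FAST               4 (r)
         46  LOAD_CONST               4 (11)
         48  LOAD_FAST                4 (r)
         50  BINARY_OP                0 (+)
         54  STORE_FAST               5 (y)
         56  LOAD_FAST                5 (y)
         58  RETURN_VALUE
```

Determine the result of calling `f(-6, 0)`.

7

LOAD_CONST → push 12. Stack: [12]
LOAD_FAST_LOAD_FAST b,b → push 0,0. Stack: [12, 0, 0]
BINARY_OP * → 0 * 0 = 0. Stack: [12, 0]
BINARY_OP + → 12 + 0 = 12. Stack: [12]
STORE_FAST v → v=12. Stack: []
LOAD_FAST b → push 0. Stack: [0]
LOAD_CONST → push 8. Stack: [0, 8]
BINARY_OP - → 0 - 8 = -8. Stack: [-8]
LOAD_FAST v → push 12. Stack: [-8, 12]
BINARY_OP & → -8 & 12 = 8. Stack: [8]
STORE_FAST t → t=8. Stack: []
LOAD_CONST → push 0. Stack: [0]
LOAD_FAST_LOAD_FAST t,v → push 8,12. Stack: [0, 8, 12]
BINARY_OP ^ → 8 ^ 12 = 4. Stack: [0, 4]
BINARY_OP - → 0 - 4 = -4. Stack: [-4]
STORE_FAST r → r=-4. Stack: []
LOAD_CONST → push 11. Stack: [11]
LOAD_FAST r → push -4. Stack: [11, -4]
BINARY_OP + → 11 + -4 = 7. Stack: [7]
STORE_FAST y → y=7. Stack: []
LOAD_FAST y → push 7. Stack: [7]
RETURN_VALUE → return 7.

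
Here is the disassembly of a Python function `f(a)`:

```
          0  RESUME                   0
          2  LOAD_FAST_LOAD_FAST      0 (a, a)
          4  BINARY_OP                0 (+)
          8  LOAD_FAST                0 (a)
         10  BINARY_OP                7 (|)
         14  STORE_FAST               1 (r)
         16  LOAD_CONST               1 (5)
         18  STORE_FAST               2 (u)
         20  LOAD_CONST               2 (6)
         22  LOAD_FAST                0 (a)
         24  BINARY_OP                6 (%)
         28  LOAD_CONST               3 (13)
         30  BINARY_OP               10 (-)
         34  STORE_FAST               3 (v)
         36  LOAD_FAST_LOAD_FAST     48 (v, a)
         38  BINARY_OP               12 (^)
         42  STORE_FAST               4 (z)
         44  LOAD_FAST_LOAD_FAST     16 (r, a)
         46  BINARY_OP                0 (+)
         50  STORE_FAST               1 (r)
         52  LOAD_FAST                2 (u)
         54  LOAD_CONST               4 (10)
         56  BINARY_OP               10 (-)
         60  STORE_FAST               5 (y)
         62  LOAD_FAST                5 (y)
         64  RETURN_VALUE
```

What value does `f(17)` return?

-5

LOAD_FAST_LOAD_FAST a,a → push 17,17. Stack: [17, 17]
BINARY_OP + → 17 + 17 = 34. Stack: [34]
LOAD_FAST a → push 17. Stack: [34, 17]
BINARY_OP | → 34 | 17 = 51. Stack: [51]
STORE_FAST r → r=51. Stack: []
LOAD_CONST → push 5. Stack: [5]
STORE_FAST u → u=5. Stack: []
LOAD_CONST → push 6. Stack: [6]
LOAD_FAST a → push 17. Stack: [6, 17]
BINARY_OP % → 6 % 17 = 6. Stack: [6]
LOAD_CONST → push 13. Stack: [6, 13]
BINARY_OP - → 6 - 13 = -7. Stack: [-7]
STORE_FAST v → v=-7. Stack: []
LOAD_FAST_LOAD_FAST v,a → push -7,17. Stack: [-7, 17]
BINARY_OP ^ → -7 ^ 17 = -24. Stack: [-24]
STORE_FAST z → z=-24. Stack: []
LOAD_FAST_LOAD_FAST r,a → push 51,17. Stack: [51, 17]
BINARY_OP + → 51 + 17 = 68. Stack: [68]
STORE_FAST r → r=68. Stack: []
LOAD_FAST u → push 5. Stack: [5]
LOAD_CONST → push 10. Stack: [5, 10]
BINARY_OP - → 5 - 10 = -5. Stack: [-5]
STORE_FAST y → y=-5. Stack: []
LOAD_FAST y → push -5. Stack: [-5]
RETURN_VALUE → return -5.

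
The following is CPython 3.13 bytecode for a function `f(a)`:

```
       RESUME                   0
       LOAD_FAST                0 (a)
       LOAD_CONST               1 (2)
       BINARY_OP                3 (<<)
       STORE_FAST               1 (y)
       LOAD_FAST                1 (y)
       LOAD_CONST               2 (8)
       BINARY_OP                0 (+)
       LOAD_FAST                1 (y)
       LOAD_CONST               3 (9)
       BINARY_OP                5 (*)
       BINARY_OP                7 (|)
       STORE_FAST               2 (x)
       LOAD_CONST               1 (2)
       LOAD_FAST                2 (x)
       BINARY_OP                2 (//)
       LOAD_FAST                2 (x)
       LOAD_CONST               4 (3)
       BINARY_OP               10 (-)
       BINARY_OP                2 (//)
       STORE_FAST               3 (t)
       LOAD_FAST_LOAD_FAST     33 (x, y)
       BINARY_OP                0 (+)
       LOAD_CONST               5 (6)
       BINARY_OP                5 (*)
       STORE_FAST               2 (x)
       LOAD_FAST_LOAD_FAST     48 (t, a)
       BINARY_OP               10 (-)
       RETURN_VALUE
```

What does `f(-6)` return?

LOAD_FAST a → push -6. Stack: [-6]
LOAD_CONST → push 2. Stack: [-6, 2]
BINARY_OP << → -6 << 2 = -24. Stack: [-24]
STORE_FAST y → y=-24. Stack: []
LOAD_FAST y → push -24. Stack: [-24]
LOAD_CONST → push 8. Stack: [-24, 8]
BINARY_OP + → -24 + 8 = -16. Stack: [-16]
LOAD_FAST y → push -24. Stack: [-16, -24]
LOAD_CONST → push 9. Stack: [-16, -24, 9]
BINARY_OP * → -24 * 9 = -216. Stack: [-16, -216]
BINARY_OP | → -16 | -216 = -8. Stack: [-8]
STORE_FAST x → x=-8. Stack: []
LOAD_CONST → push 2. Stack: [2]
LOAD_FAST x → push -8. Stack: [2, -8]
BINARY_OP // → 2 // -8 = -1. Stack: [-1]
LOAD_FAST x → push -8. Stack: [-1, -8]
LOAD_CONST → push 3. Stack: [-1, -8, 3]
BINARY_OP - → -8 - 3 = -11. Stack: [-1, -11]
BINARY_OP // → -1 // -11 = 0. Stack: [0]
STORE_FAST t → t=0. Stack: []
LOAD_FAST_LOAD_FAST x,y → push -8,-24. Stack: [-8, -24]
BINARY_OP + → -8 + -24 = -32. Stack: [-32]
LOAD_CONST → push 6. Stack: [-32, 6]
BINARY_OP * → -32 * 6 = -192. Stack: [-192]
STORE_FAST x → x=-192. Stack: []
LOAD_FAST_LOAD_FAST t,a → push 0,-6. Stack: [0, -6]
BINARY_OP - → 0 - -6 = 6. Stack: [6]
RETURN_VALUE → return 6.

6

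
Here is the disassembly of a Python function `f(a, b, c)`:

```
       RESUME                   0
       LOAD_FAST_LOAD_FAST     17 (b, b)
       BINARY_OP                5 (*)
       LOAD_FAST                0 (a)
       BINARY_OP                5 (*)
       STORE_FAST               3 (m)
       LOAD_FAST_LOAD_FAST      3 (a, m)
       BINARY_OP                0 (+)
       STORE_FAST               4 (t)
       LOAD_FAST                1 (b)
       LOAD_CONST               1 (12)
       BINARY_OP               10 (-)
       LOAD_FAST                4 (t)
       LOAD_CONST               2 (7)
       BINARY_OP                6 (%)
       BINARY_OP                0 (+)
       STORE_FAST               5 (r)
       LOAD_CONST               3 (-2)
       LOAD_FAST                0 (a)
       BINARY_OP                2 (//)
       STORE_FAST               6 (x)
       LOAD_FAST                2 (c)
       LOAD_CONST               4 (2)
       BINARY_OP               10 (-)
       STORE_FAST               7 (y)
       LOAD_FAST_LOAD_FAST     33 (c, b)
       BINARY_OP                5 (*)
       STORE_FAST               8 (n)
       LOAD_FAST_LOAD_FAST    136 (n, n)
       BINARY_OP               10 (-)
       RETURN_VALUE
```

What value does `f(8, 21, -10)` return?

0

LOAD_FAST_LOAD_FAST b,b → push 21,21. Stack: [21, 21]
BINARY_OP * → 21 * 21 = 441. Stack: [441]
LOAD_FAST a → push 8. Stack: [441, 8]
BINARY_OP * → 441 * 8 = 3528. Stack: [3528]
STORE_FAST m → m=3528. Stack: []
LOAD_FAST_LOAD_FAST a,m → push 8,3528. Stack: [8, 3528]
BINARY_OP + → 8 + 3528 = 3536. Stack: [3536]
STORE_FAST t → t=3536. Stack: []
LOAD_FAST b → push 21. Stack: [21]
LOAD_CONST → push 12. Stack: [21, 12]
BINARY_OP - → 21 - 12 = 9. Stack: [9]
LOAD_FAST t → push 3536. Stack: [9, 3536]
LOAD_CONST → push 7. Stack: [9, 3536, 7]
BINARY_OP % → 3536 % 7 = 1. Stack: [9, 1]
BINARY_OP + → 9 + 1 = 10. Stack: [10]
STORE_FAST r → r=10. Stack: []
LOAD_CONST → push -2. Stack: [-2]
LOAD_FAST a → push 8. Stack: [-2, 8]
BINARY_OP // → -2 // 8 = -1. Stack: [-1]
STORE_FAST x → x=-1. Stack: []
LOAD_FAST c → push -10. Stack: [-10]
LOAD_CONST → push 2. Stack: [-10, 2]
BINARY_OP - → -10 - 2 = -12. Stack: [-12]
STORE_FAST y → y=-12. Stack: []
LOAD_FAST_LOAD_FAST c,b → push -10,21. Stack: [-10, 21]
BINARY_OP * → -10 * 21 = -210. Stack: [-210]
STORE_FAST n → n=-210. Stack: []
LOAD_FAST_LOAD_FAST n,n → push -210,-210. Stack: [-210, -210]
BINARY_OP - → -210 - -210 = 0. Stack: [0]
RETURN_VALUE → return 0.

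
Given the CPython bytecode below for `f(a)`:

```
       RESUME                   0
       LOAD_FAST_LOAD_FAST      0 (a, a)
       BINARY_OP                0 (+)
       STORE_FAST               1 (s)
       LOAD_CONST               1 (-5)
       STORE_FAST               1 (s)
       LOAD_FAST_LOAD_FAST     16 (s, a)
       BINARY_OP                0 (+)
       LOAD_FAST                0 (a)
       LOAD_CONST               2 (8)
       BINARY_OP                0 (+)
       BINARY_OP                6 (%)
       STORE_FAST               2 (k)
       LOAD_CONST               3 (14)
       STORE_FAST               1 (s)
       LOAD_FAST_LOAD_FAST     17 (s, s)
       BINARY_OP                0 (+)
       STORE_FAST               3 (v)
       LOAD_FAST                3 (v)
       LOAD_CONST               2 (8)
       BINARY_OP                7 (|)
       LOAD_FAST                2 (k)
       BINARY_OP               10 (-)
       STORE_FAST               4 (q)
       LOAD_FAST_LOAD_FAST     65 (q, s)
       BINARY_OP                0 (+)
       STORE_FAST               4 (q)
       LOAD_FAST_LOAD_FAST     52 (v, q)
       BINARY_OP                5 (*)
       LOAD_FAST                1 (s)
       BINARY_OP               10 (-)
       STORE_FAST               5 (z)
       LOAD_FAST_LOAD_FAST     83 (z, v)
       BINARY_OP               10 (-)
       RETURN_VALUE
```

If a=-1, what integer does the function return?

1106

LOAD_FAST_LOAD_FAST a,a → push -1,-1. Stack: [-1, -1]
BINARY_OP + → -1 + -1 = -2. Stack: [-2]
STORE_FAST s → s=-2. Stack: []
LOAD_CONST → push -5. Stack: [-5]
STORE_FAST s → s=-5. Stack: []
LOAD_FAST_LOAD_FAST s,a → push -5,-1. Stack: [-5, -1]
BINARY_OP + → -5 + -1 = -6. Stack: [-6]
LOAD_FAST a → push -1. Stack: [-6, -1]
LOAD_CONST → push 8. Stack: [-6, -1, 8]
BINARY_OP + → -1 + 8 = 7. Stack: [-6, 7]
BINARY_OP % → -6 % 7 = 1. Stack: [1]
STORE_FAST k → k=1. Stack: []
LOAD_CONST → push 14. Stack: [14]
STORE_FAST s → s=14. Stack: []
LOAD_FAST_LOAD_FAST s,s → push 14,14. Stack: [14, 14]
BINARY_OP + → 14 + 14 = 28. Stack: [28]
STORE_FAST v → v=28. Stack: []
LOAD_FAST v → push 28. Stack: [28]
LOAD_CONST → push 8. Stack: [28, 8]
BINARY_OP | → 28 | 8 = 28. Stack: [28]
LOAD_FAST k → push 1. Stack: [28, 1]
BINARY_OP - → 28 - 1 = 27. Stack: [27]
STORE_FAST q → q=27. Stack: []
LOAD_FAST_LOAD_FAST q,s → push 27,14. Stack: [27, 14]
BINARY_OP + → 27 + 14 = 41. Stack: [41]
STORE_FAST q → q=41. Stack: []
LOAD_FAST_LOAD_FAST v,q → push 28,41. Stack: [28, 41]
BINARY_OP * → 28 * 41 = 1148. Stack: [1148]
LOAD_FAST s → push 14. Stack: [1148, 14]
BINARY_OP - → 1148 - 14 = 1134. Stack: [1134]
STORE_FAST z → z=1134. Stack: []
LOAD_FAST_LOAD_FAST z,v → push 1134,28. Stack: [1134, 28]
BINARY_OP - → 1134 - 28 = 1106. Stack: [1106]
RETURN_VALUE → return 1106.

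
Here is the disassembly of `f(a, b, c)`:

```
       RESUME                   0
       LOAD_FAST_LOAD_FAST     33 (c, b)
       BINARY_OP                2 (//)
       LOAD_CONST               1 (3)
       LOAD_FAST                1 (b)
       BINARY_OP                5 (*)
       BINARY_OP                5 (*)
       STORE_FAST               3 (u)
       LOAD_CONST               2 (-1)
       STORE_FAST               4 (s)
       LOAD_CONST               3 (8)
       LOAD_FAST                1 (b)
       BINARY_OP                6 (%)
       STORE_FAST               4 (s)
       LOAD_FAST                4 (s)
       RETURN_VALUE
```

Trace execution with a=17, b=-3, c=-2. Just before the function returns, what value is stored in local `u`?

LOAD_FAST_LOAD_FAST c,b → push -2,-3. Stack: [-2, -3]
BINARY_OP // → -2 // -3 = 0. Stack: [0]
LOAD_CONST → push 3. Stack: [0, 3]
LOAD_FAST b → push -3. Stack: [0, 3, -3]
BINARY_OP * → 3 * -3 = -9. Stack: [0, -9]
BINARY_OP * → 0 * -9 = 0. Stack: [0]
STORE_FAST u → u=0. Stack: []
LOAD_CONST → push -1. Stack: [-1]
STORE_FAST s → s=-1. Stack: []
LOAD_CONST → push 8. Stack: [8]
LOAD_FAST b → push -3. Stack: [8, -3]
BINARY_OP % → 8 % -3 = -1. Stack: [-1]
STORE_FAST s → s=-1. Stack: []
LOAD_FAST s → push -1. Stack: [-1]
RETURN_VALUE → return -1.

0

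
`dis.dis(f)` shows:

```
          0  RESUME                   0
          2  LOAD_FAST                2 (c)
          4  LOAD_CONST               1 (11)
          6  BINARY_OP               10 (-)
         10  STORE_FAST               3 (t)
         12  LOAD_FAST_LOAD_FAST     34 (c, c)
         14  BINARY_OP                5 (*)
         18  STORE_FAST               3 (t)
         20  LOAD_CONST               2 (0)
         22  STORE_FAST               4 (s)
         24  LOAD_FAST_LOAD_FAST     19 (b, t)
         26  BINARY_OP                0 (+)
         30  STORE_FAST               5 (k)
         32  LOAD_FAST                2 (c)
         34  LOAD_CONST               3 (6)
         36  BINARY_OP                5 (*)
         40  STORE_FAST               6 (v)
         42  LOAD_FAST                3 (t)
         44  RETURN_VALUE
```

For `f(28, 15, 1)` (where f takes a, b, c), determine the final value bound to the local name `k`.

LOAD_FAST c → push 1. Stack: [1]
LOAD_CONST → push 11. Stack: [1, 11]
BINARY_OP - → 1 - 11 = -10. Stack: [-10]
STORE_FAST t → t=-10. Stack: []
LOAD_FAST_LOAD_FAST c,c → push 1,1. Stack: [1, 1]
BINARY_OP * → 1 * 1 = 1. Stack: [1]
STORE_FAST t → t=1. Stack: []
LOAD_CONST → push 0. Stack: [0]
STORE_FAST s → s=0. Stack: []
LOAD_FAST_LOAD_FAST b,t → push 15,1. Stack: [15, 1]
BINARY_OP + → 15 + 1 = 16. Stack: [16]
STORE_FAST k → k=16. Stack: []
LOAD_FAST c → push 1. Stack: [1]
LOAD_CONST → push 6. Stack: [1, 6]
BINARY_OP * → 1 * 6 = 6. Stack: [6]
STORE_FAST v → v=6. Stack: []
LOAD_FAST t → push 1. Stack: [1]
RETURN_VALUE → return 1.

16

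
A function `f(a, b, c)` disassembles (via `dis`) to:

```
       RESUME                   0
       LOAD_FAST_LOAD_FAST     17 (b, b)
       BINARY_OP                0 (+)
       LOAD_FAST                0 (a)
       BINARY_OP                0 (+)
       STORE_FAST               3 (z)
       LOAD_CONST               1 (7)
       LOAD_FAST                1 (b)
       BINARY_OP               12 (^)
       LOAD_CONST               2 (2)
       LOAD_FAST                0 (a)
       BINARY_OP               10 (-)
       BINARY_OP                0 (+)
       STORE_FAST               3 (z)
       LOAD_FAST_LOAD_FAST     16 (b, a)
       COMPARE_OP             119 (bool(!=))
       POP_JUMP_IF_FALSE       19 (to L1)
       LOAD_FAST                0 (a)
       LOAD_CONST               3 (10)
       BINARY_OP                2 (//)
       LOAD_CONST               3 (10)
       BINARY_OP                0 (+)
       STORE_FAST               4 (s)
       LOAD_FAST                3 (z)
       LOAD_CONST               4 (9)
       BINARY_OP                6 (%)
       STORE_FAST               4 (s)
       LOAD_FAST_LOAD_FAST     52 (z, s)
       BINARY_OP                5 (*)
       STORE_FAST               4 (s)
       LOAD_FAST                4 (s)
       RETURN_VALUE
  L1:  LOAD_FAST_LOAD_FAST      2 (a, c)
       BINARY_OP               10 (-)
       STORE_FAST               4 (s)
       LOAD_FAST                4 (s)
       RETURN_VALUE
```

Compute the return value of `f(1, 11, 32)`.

52

LOAD_FAST_LOAD_FAST b,b → push 11,11. Stack: [11, 11]
BINARY_OP + → 11 + 11 = 22. Stack: [22]
LOAD_FAST a → push 1. Stack: [22, 1]
BINARY_OP + → 22 + 1 = 23. Stack: [23]
STORE_FAST z → z=23. Stack: []
LOAD_CONST → push 7. Stack: [7]
LOAD_FAST b → push 11. Stack: [7, 11]
BINARY_OP ^ → 7 ^ 11 = 12. Stack: [12]
LOAD_CONST → push 2. Stack: [12, 2]
LOAD_FAST a → push 1. Stack: [12, 2, 1]
BINARY_OP - → 2 - 1 = 1. Stack: [12, 1]
BINARY_OP + → 12 + 1 = 13. Stack: [13]
STORE_FAST z → z=13. Stack: []
LOAD_FAST_LOAD_FAST b,a → push 11,1. Stack: [11, 1]
COMPARE_OP bool(!=) → 11 vs 1 = True. Stack: [True]
POP_JUMP_IF_FALSE → pop True; no jump. Stack: []
LOAD_FAST a → push 1. Stack: [1]
LOAD_CONST → push 10. Stack: [1, 10]
BINARY_OP // → 1 // 10 = 0. Stack: [0]
LOAD_CONST → push 10. Stack: [0, 10]
BINARY_OP + → 0 + 10 = 10. Stack: [10]
STORE_FAST s → s=10. Stack: []
LOAD_FAST z → push 13. Stack: [13]
LOAD_CONST → push 9. Stack: [13, 9]
BINARY_OP % → 13 % 9 = 4. Stack: [4]
STORE_FAST s → s=4. Stack: []
LOAD_FAST_LOAD_FAST z,s → push 13,4. Stack: [13, 4]
BINARY_OP * → 13 * 4 = 52. Stack: [52]
STORE_FAST s → s=52. Stack: []
LOAD_FAST s → push 52. Stack: [52]
RETURN_VALUE → return 52.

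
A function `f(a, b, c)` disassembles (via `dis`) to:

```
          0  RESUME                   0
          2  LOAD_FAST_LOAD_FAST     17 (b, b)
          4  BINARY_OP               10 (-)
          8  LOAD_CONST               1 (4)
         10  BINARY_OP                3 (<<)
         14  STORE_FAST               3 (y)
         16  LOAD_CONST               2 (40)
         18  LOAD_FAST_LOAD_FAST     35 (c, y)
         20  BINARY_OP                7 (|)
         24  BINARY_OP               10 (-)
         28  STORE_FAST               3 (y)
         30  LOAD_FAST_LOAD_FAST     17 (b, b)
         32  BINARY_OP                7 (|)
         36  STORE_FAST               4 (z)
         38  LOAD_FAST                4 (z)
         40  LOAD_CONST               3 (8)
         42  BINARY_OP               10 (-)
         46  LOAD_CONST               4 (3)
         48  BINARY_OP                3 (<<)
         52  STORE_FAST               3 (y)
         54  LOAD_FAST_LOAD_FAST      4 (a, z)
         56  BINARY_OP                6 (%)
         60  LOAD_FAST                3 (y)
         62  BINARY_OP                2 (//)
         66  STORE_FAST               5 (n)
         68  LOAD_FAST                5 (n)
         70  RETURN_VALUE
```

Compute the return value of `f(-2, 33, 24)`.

0

LOAD_FAST_LOAD_FAST b,b → push 33,33. Stack: [33, 33]
BINARY_OP - → 33 - 33 = 0. Stack: [0]
LOAD_CONST → push 4. Stack: [0, 4]
BINARY_OP << → 0 << 4 = 0. Stack: [0]
STORE_FAST y → y=0. Stack: []
LOAD_CONST → push 40. Stack: [40]
LOAD_FAST_LOAD_FAST c,y → push 24,0. Stack: [40, 24, 0]
BINARY_OP | → 24 | 0 = 24. Stack: [40, 24]
BINARY_OP - → 40 - 24 = 16. Stack: [16]
STORE_FAST y → y=16. Stack: []
LOAD_FAST_LOAD_FAST b,b → push 33,33. Stack: [33, 33]
BINARY_OP | → 33 | 33 = 33. Stack: [33]
STORE_FAST z → z=33. Stack: []
LOAD_FAST z → push 33. Stack: [33]
LOAD_CONST → push 8. Stack: [33, 8]
BINARY_OP - → 33 - 8 = 25. Stack: [25]
LOAD_CONST → push 3. Stack: [25, 3]
BINARY_OP << → 25 << 3 = 200. Stack: [200]
STORE_FAST y → y=200. Stack: []
LOAD_FAST_LOAD_FAST a,z → push -2,33. Stack: [-2, 33]
BINARY_OP % → -2 % 33 = 31. Stack: [31]
LOAD_FAST y → push 200. Stack: [31, 200]
BINARY_OP // → 31 // 200 = 0. Stack: [0]
STORE_FAST n → n=0. Stack: []
LOAD_FAST n → push 0. Stack: [0]
RETURN_VALUE → return 0.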